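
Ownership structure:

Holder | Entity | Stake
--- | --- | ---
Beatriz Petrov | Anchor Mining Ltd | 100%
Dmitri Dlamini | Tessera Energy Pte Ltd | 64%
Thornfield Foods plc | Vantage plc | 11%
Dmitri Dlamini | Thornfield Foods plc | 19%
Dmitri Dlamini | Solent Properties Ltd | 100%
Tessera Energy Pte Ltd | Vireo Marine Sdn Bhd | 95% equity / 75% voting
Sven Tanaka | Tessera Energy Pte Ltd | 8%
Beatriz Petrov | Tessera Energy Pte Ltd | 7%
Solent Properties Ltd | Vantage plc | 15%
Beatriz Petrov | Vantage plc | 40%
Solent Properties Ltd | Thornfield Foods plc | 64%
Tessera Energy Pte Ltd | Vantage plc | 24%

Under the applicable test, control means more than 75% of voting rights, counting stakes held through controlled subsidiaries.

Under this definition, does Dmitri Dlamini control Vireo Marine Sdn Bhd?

No

Dmitri holds 100% of Solent, so Dmitri controls Solent.
Solent and Dmitri together hold 64% + 19% = 83% of Thornfield, so Dmitri controls Thornfield.
Neither Dmitri nor any entity Dmitri controls holds any voting interest in Vireo.
So Dmitri does not control Vireo.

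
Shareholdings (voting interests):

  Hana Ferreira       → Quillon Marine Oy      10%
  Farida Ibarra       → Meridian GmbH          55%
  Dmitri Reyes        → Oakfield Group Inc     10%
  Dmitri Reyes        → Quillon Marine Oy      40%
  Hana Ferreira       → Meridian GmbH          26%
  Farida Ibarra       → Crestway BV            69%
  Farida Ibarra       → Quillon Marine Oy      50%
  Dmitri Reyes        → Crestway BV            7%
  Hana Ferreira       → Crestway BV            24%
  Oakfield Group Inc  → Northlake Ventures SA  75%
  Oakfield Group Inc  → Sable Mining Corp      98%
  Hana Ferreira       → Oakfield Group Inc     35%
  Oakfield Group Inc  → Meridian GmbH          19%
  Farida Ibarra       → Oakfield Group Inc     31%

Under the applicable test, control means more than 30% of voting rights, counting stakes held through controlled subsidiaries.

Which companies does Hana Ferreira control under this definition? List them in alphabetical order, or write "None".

Meridian GmbH, Northlake Ventures SA, Oakfield Group Inc, Sable Mining Corp

Hana holds 35% of Oakfield, so Hana controls Oakfield.
Oakfield holds 98% of Sable, so Hana controls Sable.
Oakfield holds 75% of Northlake, so Hana controls Northlake.
Hana and Oakfield together hold 26% + 19% = 45% of Meridian, so Hana controls Meridian.
No other company's threshold is met.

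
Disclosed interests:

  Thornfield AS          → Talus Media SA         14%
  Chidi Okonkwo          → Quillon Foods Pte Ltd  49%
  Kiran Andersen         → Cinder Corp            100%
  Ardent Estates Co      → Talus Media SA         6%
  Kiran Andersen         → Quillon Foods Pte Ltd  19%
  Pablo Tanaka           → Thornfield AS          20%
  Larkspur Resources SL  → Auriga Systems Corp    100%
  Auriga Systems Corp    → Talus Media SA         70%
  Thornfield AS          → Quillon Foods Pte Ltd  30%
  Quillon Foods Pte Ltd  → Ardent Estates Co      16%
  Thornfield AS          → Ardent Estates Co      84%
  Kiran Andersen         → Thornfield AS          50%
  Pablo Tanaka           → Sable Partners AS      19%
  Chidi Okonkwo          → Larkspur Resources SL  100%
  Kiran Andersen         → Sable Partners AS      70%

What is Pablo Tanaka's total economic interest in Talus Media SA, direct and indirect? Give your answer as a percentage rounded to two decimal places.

Pablo reaches Talus along 3 paths.
Via Thornfield → Quillon → Ardent: 20% × 30% × 16% × 6% = 0.0576%.
Via Thornfield → Ardent: 20% × 84% × 6% = 1.008%.
Via Thornfield: 20% × 14% = 2.8%.
Total: 0.0576% + 1.008% + 2.8% = 3.8656%.
Rounded: 3.87%.

3.87%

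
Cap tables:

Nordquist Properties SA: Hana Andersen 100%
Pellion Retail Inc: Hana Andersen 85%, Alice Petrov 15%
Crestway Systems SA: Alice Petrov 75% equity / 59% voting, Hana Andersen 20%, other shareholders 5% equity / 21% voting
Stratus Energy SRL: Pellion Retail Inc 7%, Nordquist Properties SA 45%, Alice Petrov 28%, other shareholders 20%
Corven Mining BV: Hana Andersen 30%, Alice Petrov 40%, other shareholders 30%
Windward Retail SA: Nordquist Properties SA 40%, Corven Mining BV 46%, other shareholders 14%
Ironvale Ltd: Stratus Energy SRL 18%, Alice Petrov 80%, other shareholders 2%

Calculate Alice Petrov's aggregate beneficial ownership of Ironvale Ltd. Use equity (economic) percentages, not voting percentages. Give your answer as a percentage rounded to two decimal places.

85.23%

Alice reaches Ironvale along 3 paths.
Via Pellion → Stratus: 15% × 7% × 18% = 0.189%.
Via Stratus: 28% × 18% = 5.04%.
Direct stake: 80% = 80%.
Total: 0.189% + 5.04% + 80% = 85.229%.
Rounded: 85.23%.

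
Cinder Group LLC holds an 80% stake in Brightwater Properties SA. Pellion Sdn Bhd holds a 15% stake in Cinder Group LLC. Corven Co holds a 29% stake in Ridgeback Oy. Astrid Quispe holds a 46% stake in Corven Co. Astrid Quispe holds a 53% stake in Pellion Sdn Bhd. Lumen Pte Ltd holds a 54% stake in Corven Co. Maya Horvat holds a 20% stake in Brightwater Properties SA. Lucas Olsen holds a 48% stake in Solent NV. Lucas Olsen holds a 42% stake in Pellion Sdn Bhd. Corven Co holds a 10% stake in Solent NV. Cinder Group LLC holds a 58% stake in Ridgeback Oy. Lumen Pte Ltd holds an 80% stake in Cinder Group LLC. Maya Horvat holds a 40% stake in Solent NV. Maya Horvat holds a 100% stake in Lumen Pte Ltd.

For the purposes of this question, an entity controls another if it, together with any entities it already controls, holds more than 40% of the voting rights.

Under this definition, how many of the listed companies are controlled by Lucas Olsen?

Lucas holds 42% of Pellion, so Lucas controls Pellion.
Lucas holds 48% of Solent, so Lucas controls Solent.
No other company's threshold is met.
Lucas controls 2 companies.

2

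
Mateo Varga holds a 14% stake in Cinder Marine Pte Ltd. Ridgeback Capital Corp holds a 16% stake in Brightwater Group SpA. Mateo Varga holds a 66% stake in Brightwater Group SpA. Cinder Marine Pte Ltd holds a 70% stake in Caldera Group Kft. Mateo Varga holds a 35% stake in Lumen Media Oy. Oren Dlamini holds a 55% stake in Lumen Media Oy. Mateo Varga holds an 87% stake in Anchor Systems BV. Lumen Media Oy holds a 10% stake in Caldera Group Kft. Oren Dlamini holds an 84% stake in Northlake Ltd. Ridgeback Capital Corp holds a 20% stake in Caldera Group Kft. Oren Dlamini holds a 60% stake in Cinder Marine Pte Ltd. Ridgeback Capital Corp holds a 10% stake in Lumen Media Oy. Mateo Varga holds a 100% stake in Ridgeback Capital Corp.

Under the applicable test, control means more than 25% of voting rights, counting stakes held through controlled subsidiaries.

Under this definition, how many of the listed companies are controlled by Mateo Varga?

5

Mateo holds 100% of Ridgeback, so Mateo controls Ridgeback.
Ridgeback and Mateo together hold 10% + 35% = 45% of Lumen, so Mateo controls Lumen.
Mateo and Ridgeback together hold 66% + 16% = 82% of Brightwater, so Mateo controls Brightwater.
Ridgeback and Lumen together hold 20% + 10% = 30% of Caldera, so Mateo controls Caldera.
Mateo holds 87% of Anchor, so Mateo controls Anchor.
No other company's threshold is met.
Mateo controls 5 companies.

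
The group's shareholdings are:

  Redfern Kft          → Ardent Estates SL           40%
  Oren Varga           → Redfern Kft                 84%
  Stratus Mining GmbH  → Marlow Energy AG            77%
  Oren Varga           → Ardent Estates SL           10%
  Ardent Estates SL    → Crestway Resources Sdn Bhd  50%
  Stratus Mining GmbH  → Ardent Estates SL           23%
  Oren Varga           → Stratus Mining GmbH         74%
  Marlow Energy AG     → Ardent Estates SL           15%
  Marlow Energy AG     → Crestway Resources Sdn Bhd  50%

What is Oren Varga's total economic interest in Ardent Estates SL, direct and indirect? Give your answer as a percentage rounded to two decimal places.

Oren reaches Ardent along 4 paths.
Via Redfern: 84% × 40% = 33.6%.
Via Stratus → Marlow: 74% × 77% × 15% = 8.547%.
Via Stratus: 74% × 23% = 17.02%.
Direct stake: 10% = 10%.
Total: 33.6% + 8.547% + 17.02% + 10% = 69.167%.
Rounded: 69.17%.

69.17%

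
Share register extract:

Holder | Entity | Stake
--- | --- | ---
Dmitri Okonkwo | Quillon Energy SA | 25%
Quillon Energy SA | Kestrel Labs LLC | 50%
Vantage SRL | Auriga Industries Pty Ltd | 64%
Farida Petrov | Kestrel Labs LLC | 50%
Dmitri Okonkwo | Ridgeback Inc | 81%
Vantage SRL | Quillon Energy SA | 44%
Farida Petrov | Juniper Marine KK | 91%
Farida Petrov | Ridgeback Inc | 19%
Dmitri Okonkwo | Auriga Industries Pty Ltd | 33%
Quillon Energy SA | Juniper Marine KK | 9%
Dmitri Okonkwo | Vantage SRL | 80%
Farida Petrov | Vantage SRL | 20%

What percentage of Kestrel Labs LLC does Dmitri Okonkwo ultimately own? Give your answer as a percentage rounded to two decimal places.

Dmitri reaches Kestrel along 2 paths.
Via Vantage → Quillon: 80% × 44% × 50% = 17.6%.
Via Quillon: 25% × 50% = 12.5%.
Total: 17.6% + 12.5% = 30.1%.
Rounded: 30.10%.

30.10%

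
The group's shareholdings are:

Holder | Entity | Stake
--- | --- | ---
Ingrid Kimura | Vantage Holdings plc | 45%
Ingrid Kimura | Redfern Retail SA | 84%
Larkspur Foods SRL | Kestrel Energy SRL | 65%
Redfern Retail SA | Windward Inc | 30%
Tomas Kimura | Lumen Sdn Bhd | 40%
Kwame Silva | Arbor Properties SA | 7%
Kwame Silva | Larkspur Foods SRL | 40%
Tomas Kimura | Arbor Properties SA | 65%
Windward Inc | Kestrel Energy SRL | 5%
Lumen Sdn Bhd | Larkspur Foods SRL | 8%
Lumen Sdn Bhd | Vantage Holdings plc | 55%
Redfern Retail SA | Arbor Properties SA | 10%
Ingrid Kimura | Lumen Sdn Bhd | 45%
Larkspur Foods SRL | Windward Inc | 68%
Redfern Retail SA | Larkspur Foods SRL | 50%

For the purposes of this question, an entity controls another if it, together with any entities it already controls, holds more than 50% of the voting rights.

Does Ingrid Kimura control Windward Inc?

No

Ingrid holds 84% of Redfern, so Ingrid controls Redfern.
In Windward, Ingrid's side holds only 30%, not > 50%.
So Ingrid does not control Windward.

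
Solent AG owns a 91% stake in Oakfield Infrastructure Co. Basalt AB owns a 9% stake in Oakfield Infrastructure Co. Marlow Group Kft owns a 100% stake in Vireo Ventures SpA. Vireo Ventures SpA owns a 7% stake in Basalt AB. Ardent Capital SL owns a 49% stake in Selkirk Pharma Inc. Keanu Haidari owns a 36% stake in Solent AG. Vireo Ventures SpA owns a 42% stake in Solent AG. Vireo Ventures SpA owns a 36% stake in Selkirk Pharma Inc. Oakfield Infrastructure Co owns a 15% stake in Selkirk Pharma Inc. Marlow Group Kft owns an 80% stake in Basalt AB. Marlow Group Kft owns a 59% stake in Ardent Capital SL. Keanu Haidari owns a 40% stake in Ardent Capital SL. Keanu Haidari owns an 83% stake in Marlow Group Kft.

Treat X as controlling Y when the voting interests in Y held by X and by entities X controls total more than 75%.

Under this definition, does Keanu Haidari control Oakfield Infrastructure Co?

Yes

Keanu holds 83% of Marlow, so Keanu controls Marlow.
Marlow holds 100% of Vireo, so Keanu controls Vireo.
Vireo and Marlow together hold 7% + 80% = 87% of Basalt, so Keanu controls Basalt.
Keanu and Vireo together hold 36% + 42% = 78% of Solent, so Keanu controls Solent.
Basalt and Solent together hold 9% + 91% = 100% of Oakfield, so Keanu controls Oakfield.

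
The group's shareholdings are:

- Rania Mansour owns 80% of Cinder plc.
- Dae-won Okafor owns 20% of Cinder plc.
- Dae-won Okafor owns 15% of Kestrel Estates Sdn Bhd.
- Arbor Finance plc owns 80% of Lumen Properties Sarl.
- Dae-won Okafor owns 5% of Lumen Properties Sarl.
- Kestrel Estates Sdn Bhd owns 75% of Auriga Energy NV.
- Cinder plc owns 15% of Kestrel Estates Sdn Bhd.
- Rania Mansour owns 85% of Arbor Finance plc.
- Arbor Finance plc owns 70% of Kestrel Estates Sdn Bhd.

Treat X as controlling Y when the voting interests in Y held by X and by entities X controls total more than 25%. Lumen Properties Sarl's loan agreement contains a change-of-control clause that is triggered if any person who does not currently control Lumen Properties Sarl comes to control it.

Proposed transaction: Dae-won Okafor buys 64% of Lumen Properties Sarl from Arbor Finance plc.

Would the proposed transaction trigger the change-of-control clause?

The purchase adds only to Dae-won's holdings (Arbor's stake shrinks), so Dae-won is the only person who could newly come to control Lumen.
Dae-won's largest direct stake is 20% in Cinder, which does not meet the threshold, so Dae-won controls no company.
In Lumen, Dae-won's side holds only 5%, not > 25%.
So before the transaction, Dae-won does not control Lumen.
After the purchase, Dae-won's direct stake in Lumen rises to 5% + 64% = 69%, and Arbor's stake falls to 16%.
Dae-won holds 69% of Lumen, so Dae-won controls Lumen.
Dae-won did not control Lumen before and does after, so the clause is triggered.

Yes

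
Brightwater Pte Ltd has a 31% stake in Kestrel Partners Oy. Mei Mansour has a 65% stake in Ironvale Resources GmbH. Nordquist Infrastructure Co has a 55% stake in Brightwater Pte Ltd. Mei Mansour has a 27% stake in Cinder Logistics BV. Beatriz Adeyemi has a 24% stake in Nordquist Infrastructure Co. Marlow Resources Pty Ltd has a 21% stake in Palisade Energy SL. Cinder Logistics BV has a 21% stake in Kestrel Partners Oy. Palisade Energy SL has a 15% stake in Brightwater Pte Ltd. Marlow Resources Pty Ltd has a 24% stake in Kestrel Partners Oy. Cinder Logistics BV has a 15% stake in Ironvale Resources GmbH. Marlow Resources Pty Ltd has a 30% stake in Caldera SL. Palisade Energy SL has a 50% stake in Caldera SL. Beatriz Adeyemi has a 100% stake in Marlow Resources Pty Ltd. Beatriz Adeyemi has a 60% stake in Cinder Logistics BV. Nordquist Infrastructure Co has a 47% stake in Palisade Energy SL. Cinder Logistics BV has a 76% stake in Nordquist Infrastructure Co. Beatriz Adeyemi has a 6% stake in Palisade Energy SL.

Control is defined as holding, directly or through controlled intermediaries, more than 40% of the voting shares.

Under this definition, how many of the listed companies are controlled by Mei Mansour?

Mei holds 65% of Ironvale, so Mei controls Ironvale.
No other company's threshold is met.
Mei controls 1 company.

1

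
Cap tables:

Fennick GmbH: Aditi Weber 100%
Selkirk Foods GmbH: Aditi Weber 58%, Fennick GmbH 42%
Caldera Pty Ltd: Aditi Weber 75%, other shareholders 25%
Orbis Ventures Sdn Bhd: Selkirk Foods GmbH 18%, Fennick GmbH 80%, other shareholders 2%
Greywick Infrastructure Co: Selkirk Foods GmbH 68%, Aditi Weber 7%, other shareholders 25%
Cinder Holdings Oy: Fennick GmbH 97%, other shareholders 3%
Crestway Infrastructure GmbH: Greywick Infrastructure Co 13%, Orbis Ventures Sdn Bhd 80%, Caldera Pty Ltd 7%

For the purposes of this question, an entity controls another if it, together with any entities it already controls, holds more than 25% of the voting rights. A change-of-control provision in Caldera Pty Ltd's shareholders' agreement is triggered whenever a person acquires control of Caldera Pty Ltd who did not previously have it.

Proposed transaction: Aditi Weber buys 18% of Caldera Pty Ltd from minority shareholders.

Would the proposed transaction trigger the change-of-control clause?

No

The purchase changes only Aditi's holdings, so Aditi is the only person who could newly come to control Caldera.
Aditi holds 75% of Caldera, so Aditi controls Caldera.
So Aditi already controls Caldera before the transaction.
After the purchase, Aditi's direct stake in Caldera rises to 75% + 18% = 93%.
Aditi controlled Caldera already, so this is not a new person acquiring control; every other person's position is unchanged or reduced.
No new person acquires control, so the clause is not triggered.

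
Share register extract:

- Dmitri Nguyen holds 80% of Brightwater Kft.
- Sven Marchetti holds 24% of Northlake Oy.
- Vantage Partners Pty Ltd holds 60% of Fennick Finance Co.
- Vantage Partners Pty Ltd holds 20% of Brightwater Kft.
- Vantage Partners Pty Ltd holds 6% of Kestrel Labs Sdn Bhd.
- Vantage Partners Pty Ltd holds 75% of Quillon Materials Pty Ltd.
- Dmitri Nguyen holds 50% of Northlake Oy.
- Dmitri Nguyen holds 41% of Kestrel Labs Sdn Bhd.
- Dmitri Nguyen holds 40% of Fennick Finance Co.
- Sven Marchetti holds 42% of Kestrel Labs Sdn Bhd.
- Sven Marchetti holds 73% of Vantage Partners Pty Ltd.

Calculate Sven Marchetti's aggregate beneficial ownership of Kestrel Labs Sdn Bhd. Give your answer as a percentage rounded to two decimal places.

46.38%

Sven reaches Kestrel along 2 paths.
Direct stake: 42% = 42%.
Via Vantage: 73% × 6% = 4.38%.
Total: 42% + 4.38% = 46.38%.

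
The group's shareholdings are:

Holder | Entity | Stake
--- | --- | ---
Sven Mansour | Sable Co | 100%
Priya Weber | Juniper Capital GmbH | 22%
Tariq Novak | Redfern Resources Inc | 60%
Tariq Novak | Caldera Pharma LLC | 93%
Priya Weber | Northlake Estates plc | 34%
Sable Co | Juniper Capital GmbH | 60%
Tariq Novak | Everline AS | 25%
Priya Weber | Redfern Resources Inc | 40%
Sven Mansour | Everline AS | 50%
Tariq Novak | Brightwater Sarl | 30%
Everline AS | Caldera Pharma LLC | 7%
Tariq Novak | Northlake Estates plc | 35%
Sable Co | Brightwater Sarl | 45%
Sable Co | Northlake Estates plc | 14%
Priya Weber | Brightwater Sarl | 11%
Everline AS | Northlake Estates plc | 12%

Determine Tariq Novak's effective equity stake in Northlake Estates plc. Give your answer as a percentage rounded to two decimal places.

Tariq reaches Northlake along 2 paths.
Via Everline: 25% × 12% = 3%.
Direct stake: 35% = 35%.
Total: 3% + 35% = 38%.
Rounded: 38.00%.

38.00%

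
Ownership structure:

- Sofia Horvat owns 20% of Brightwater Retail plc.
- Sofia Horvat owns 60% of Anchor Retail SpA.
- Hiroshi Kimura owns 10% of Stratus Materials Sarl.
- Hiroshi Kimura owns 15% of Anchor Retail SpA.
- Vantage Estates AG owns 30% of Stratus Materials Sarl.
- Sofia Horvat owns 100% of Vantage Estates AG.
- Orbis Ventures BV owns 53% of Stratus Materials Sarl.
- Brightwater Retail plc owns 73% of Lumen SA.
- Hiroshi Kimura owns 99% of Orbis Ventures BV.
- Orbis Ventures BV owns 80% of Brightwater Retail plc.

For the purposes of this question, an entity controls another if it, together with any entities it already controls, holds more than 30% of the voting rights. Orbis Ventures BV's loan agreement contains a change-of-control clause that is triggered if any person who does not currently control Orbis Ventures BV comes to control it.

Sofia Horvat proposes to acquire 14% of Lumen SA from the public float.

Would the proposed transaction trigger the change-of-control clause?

The purchase changes only Sofia's holdings, so Sofia is the only person who could newly come to control Orbis.
Sofia holds 100% of Vantage, so Sofia controls Vantage.
Sofia holds 60% of Anchor, so Sofia controls Anchor.
Neither Sofia nor any entity Sofia controls holds any voting interest in Orbis.
So before the transaction, Sofia does not control Orbis.
After the purchase, Sofia holds 14% of Lumen directly.
Sofia's side now holds 14% of Lumen, not > 30%, so Sofia still does not control Lumen.
After the transaction, neither Sofia nor any entity Sofia controls holds a voting interest in Orbis, so Sofia still does not control it.
No new person acquires control, so the clause is not triggered.

No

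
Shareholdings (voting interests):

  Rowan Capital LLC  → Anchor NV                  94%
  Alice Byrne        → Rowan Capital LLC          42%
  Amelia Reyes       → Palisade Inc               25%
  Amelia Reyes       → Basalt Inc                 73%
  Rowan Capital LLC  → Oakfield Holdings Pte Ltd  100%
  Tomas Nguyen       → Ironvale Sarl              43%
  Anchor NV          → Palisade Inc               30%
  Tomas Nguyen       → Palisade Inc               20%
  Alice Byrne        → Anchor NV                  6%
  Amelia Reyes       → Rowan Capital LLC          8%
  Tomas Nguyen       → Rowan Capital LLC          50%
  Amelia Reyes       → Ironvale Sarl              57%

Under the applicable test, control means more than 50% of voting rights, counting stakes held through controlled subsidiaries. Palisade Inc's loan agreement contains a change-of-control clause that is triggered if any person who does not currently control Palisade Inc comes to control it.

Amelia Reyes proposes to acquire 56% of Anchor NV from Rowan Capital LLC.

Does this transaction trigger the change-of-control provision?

The purchase adds only to Amelia's holdings (Rowan's stake shrinks), so Amelia is the only person who could newly come to control Palisade.
Amelia holds 57% of Ironvale, so Amelia controls Ironvale.
Amelia holds 73% of Basalt, so Amelia controls Basalt.
In Palisade, Amelia's side holds only 25%, not > 50%.
So before the transaction, Amelia does not control Palisade.
After the purchase, Amelia holds 56% of Anchor directly, and Rowan's stake falls to 38%.
Amelia holds 56% of Anchor, so Amelia controls Anchor.
Amelia and Anchor together hold 25% + 30% = 55% of Palisade, so Amelia controls Palisade.
Amelia did not control Palisade before and does after, so the clause is triggered.

Yes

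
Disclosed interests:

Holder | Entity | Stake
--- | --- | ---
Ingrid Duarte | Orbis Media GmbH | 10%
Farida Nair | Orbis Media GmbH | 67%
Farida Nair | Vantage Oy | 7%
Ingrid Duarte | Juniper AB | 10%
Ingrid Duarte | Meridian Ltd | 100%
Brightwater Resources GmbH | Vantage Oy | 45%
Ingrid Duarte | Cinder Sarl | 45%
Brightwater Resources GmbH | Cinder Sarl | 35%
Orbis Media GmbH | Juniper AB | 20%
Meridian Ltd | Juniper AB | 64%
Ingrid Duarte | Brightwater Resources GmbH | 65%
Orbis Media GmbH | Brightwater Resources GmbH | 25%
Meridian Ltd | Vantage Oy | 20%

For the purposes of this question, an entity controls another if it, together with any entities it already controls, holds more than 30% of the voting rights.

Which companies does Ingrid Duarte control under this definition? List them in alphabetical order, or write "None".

Brightwater Resources GmbH, Cinder Sarl, Juniper AB, Meridian Ltd, Vantage Oy

Ingrid holds 100% of Meridian, so Ingrid controls Meridian.
Ingrid holds 65% of Brightwater, so Ingrid controls Brightwater.
Meridian and Ingrid together hold 64% + 10% = 74% of Juniper, so Ingrid controls Juniper.
Brightwater and Ingrid together hold 35% + 45% = 80% of Cinder, so Ingrid controls Cinder.
Brightwater and Meridian together hold 45% + 20% = 65% of Vantage, so Ingrid controls Vantage.
No other company's threshold is met.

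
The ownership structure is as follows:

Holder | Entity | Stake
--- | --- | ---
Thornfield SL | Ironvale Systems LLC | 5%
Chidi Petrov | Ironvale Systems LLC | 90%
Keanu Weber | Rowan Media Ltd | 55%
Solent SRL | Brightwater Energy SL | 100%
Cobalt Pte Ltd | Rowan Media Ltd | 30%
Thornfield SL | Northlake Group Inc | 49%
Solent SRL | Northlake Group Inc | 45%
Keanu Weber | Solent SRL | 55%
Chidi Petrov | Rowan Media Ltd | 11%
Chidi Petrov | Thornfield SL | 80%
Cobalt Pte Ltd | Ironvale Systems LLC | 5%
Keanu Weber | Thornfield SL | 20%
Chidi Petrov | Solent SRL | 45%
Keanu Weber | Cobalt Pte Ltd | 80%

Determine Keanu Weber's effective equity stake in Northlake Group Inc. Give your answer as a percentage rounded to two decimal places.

34.55%

Keanu reaches Northlake along 2 paths.
Via Thornfield: 20% × 49% = 9.8%.
Via Solent: 55% × 45% = 24.75%.
Total: 9.8% + 24.75% = 34.55%.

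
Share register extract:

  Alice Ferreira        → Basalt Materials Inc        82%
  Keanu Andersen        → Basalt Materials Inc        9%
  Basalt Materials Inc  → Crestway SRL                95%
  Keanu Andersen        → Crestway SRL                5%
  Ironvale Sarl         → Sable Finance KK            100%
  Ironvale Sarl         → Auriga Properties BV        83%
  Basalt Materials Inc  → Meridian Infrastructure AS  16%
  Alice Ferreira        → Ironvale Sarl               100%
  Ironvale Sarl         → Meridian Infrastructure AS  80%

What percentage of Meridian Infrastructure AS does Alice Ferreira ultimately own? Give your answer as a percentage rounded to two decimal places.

93.12%

Alice reaches Meridian along 2 paths.
Via Ironvale: 100% × 80% = 80%.
Via Basalt: 82% × 16% = 13.12%.
Total: 80% + 13.12% = 93.12%.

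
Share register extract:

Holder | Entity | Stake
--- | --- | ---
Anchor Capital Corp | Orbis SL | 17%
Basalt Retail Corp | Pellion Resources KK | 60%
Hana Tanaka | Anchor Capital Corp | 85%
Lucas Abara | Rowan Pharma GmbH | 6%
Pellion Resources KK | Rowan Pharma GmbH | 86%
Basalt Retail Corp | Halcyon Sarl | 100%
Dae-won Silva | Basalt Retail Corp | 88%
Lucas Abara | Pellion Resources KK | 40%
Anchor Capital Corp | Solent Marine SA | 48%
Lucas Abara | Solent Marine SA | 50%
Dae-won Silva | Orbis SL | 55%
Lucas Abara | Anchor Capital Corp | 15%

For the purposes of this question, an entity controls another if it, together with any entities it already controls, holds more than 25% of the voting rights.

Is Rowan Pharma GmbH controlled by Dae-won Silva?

Dae-won holds 88% of Basalt, so Dae-won controls Basalt.
Basalt holds 60% of Pellion, so Dae-won controls Pellion.
Pellion holds 86% of Rowan, so Dae-won controls Rowan.

Yes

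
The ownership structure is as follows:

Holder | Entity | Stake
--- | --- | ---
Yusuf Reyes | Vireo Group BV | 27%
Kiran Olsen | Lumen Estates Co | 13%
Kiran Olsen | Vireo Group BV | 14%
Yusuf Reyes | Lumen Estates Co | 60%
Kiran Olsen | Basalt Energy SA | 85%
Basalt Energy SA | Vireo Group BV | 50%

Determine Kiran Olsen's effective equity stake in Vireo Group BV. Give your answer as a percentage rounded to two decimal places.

56.50%

Kiran reaches Vireo along 2 paths.
Via Basalt: 85% × 50% = 42.5%.
Direct stake: 14% = 14%.
Total: 42.5% + 14% = 56.5%.
Rounded: 56.50%.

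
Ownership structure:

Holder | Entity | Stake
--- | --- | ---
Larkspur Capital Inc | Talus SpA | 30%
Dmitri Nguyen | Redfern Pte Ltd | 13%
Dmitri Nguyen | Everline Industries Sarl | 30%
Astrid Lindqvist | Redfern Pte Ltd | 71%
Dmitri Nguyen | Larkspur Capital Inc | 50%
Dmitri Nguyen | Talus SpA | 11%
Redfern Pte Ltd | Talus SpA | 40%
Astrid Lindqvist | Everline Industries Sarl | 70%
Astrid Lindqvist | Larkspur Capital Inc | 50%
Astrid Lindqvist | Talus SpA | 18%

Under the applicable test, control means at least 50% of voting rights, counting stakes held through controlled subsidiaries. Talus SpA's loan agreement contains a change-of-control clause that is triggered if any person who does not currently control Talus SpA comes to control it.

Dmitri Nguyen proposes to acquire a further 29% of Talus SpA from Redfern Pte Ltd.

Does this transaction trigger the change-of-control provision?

Yes

The purchase adds only to Dmitri's holdings (Redfern's stake shrinks), so Dmitri is the only person who could newly come to control Talus.
Dmitri holds 50% of Larkspur, so Dmitri controls Larkspur.
In Talus, Dmitri's side holds only 11% + 30% = 41%, not ≥ 50%.
So before the transaction, Dmitri does not control Talus.
After the purchase, Dmitri's direct stake in Talus rises to 11% + 29% = 40%, and Redfern's stake falls to 11%.
Dmitri and Larkspur together hold 40% + 30% = 70% of Talus, so Dmitri controls Talus.
Dmitri did not control Talus before and does after, so the clause is triggered.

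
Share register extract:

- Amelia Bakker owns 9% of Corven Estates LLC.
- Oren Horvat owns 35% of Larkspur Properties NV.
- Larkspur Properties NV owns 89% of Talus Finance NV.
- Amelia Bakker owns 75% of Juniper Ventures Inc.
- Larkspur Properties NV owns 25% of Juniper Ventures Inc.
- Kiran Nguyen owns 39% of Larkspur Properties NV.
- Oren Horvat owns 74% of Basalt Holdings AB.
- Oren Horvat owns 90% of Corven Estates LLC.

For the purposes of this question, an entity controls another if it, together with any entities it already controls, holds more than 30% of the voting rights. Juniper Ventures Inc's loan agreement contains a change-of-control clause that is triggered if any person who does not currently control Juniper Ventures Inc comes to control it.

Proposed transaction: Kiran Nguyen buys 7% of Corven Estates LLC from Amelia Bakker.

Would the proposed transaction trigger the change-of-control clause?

No

The purchase adds only to Kiran's holdings (Amelia's stake shrinks), so Kiran is the only person who could newly come to control Juniper.
Kiran holds 39% of Larkspur, so Kiran controls Larkspur.
Larkspur holds 89% of Talus, so Kiran controls Talus.
In Juniper, Kiran's side holds only 25%, not > 30%.
So before the transaction, Kiran does not control Juniper.
After the purchase, Kiran holds 7% of Corven directly, and Amelia's stake falls to 2%.
Kiran's side now holds 7% of Corven, not > 30%, so Kiran still does not control Corven.
After the transaction, Kiran's side holds 25% of Juniper, not > 30%, so Kiran still does not control Juniper.
No new person acquires control, so the clause is not triggered.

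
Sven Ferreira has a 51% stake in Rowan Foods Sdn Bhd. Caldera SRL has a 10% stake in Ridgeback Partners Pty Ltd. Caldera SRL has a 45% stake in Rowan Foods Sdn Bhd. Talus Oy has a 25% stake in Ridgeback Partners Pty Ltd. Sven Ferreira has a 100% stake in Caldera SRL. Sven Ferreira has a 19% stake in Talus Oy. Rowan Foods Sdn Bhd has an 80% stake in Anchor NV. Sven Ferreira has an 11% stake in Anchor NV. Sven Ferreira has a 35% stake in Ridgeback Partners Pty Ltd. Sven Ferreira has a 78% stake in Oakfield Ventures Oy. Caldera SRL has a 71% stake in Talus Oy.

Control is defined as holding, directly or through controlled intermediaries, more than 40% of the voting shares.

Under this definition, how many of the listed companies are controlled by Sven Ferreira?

Sven holds 100% of Caldera, so Sven controls Caldera.
Caldera and Sven together hold 71% + 19% = 90% of Talus, so Sven controls Talus.
Sven and Caldera together hold 51% + 45% = 96% of Rowan, so Sven controls Rowan.
Sven and Talus and Caldera together hold 35% + 25% + 10% = 70% of Ridgeback, so Sven controls Ridgeback.
Sven holds 78% of Oakfield, so Sven controls Oakfield.
Sven and Rowan together hold 11% + 80% = 91% of Anchor, so Sven controls Anchor.
Sven controls 6 companies.

6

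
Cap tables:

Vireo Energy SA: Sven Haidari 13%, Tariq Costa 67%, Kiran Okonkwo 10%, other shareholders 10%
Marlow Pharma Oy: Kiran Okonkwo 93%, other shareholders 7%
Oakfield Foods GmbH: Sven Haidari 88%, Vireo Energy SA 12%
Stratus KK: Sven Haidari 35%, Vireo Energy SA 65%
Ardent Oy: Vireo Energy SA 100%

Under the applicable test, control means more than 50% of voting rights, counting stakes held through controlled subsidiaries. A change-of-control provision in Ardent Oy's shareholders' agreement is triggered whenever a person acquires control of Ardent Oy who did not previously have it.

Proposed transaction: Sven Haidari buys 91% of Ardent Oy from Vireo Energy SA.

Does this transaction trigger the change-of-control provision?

Yes

The purchase adds only to Sven's holdings (Vireo's stake shrinks), so Sven is the only person who could newly come to control Ardent.
Sven holds 88% of Oakfield, so Sven controls Oakfield.
Neither Sven nor any entity Sven controls holds any voting interest in Ardent.
So before the transaction, Sven does not control Ardent.
After the purchase, Sven holds 91% of Ardent directly, and Vireo's stake falls to 9%.
Sven holds 91% of Ardent, so Sven controls Ardent.
Sven did not control Ardent before and does after, so the clause is triggered.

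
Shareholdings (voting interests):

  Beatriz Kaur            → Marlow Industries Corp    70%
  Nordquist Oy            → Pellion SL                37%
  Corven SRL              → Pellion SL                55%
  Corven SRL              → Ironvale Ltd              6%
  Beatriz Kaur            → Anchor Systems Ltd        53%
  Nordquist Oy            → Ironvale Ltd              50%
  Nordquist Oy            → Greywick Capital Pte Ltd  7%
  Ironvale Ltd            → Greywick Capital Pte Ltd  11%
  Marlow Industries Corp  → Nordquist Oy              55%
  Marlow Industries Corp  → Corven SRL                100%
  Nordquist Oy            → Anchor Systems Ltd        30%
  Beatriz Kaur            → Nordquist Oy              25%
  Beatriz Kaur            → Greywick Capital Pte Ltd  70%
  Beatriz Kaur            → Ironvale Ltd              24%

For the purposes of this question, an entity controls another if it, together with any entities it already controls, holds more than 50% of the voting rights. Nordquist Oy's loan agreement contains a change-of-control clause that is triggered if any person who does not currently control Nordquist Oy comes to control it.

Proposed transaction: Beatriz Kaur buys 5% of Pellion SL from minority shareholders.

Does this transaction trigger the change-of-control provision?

No

The purchase changes only Beatriz's holdings, so Beatriz is the only person who could newly come to control Nordquist.
Beatriz holds 70% of Marlow, so Beatriz controls Marlow.
Marlow and Beatriz together hold 55% + 25% = 80% of Nordquist, so Beatriz controls Nordquist.
So Beatriz already controls Nordquist before the transaction.
After the purchase, Beatriz holds 5% of Pellion directly.
Beatriz controlled Nordquist already, so this is not a new person acquiring control; every other person's position is unchanged or reduced.
No new person acquires control, so the clause is not triggered.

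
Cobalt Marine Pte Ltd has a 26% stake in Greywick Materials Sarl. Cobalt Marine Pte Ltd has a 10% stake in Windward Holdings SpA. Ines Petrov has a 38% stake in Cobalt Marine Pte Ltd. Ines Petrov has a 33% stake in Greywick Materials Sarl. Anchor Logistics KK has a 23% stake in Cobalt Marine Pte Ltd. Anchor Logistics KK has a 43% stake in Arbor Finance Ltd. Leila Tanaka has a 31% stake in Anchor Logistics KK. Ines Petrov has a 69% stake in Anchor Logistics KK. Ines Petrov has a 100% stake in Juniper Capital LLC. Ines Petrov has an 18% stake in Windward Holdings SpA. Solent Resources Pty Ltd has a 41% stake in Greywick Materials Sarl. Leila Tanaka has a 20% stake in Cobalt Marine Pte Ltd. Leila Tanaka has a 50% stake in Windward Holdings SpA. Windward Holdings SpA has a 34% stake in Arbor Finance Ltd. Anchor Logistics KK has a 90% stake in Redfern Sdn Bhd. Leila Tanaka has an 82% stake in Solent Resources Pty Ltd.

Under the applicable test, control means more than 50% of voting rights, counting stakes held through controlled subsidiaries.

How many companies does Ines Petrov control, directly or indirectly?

5

Ines holds 69% of Anchor, so Ines controls Anchor.
Anchor and Ines together hold 23% + 38% = 61% of Cobalt, so Ines controls Cobalt.
Anchor holds 90% of Redfern, so Ines controls Redfern.
Ines and Cobalt together hold 33% + 26% = 59% of Greywick, so Ines controls Greywick.
Ines holds 100% of Juniper, so Ines controls Juniper.
No other company's threshold is met.
Ines controls 5 companies.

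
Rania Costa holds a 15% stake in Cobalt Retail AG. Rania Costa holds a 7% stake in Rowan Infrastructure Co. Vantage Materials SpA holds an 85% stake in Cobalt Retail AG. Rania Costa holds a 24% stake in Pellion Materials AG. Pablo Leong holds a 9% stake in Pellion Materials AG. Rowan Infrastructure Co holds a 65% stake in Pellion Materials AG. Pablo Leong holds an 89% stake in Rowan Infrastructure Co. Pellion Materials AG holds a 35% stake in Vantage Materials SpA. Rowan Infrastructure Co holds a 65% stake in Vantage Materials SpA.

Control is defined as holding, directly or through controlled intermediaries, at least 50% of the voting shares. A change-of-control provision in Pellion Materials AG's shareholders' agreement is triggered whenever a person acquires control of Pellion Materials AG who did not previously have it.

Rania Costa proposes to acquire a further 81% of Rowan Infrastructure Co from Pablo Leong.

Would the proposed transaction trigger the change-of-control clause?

Yes

The purchase adds only to Rania's holdings (Pablo's stake shrinks), so Rania is the only person who could newly come to control Pellion.
Rania's largest direct stake is 24% in Pellion, which does not meet the threshold, so Rania controls no company.
In Pellion, Rania's side holds only 24%, not ≥ 50%.
So before the transaction, Rania does not control Pellion.
After the purchase, Rania's direct stake in Rowan rises to 7% + 81% = 88%, and Pablo's stake falls to 8%.
Rania holds 88% of Rowan, so Rania controls Rowan.
Rowan and Rania together hold 65% + 24% = 89% of Pellion, so Rania controls Pellion.
Rania did not control Pellion before and does after, so the clause is triggered.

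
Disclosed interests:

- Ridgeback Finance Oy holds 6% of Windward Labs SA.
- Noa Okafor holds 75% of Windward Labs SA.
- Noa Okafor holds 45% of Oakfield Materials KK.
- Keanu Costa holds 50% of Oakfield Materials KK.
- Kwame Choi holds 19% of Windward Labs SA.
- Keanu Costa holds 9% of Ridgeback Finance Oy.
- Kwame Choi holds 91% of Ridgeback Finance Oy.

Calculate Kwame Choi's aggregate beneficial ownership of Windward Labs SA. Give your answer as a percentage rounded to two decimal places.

Kwame reaches Windward along 2 paths.
Direct stake: 19% = 19%.
Via Ridgeback: 91% × 6% = 5.46%.
Total: 19% + 5.46% = 24.46%.

24.46%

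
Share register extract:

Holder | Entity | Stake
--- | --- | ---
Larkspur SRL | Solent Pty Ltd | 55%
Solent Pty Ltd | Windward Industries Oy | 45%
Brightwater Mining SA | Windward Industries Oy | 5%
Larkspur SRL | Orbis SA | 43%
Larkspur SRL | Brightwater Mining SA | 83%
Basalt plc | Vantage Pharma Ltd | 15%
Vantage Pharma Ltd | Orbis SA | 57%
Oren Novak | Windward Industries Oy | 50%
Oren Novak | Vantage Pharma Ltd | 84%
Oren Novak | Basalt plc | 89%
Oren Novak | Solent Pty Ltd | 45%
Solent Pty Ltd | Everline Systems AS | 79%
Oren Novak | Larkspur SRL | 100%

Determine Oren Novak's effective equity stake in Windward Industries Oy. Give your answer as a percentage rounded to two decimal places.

99.15%

Oren reaches Windward along 4 paths.
Direct stake: 50% = 50%.
Via Larkspur → Brightwater: 100% × 83% × 5% = 4.15%.
Via Solent: 45% × 45% = 20.25%.
Via Larkspur → Solent: 100% × 55% × 45% = 24.75%.
Total: 50% + 4.15% + 20.25% + 24.75% = 99.15%.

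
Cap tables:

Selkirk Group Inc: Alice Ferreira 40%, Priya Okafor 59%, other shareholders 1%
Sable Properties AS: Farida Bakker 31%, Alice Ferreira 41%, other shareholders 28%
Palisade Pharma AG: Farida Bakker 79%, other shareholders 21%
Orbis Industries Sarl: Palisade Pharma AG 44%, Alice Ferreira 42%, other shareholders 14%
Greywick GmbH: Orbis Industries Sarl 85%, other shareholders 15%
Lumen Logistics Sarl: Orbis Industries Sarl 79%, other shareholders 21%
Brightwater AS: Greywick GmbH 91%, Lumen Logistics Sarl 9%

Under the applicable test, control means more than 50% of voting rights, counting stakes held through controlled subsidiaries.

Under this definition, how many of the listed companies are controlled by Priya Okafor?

Priya holds 59% of Selkirk, so Priya controls Selkirk.
No other company's threshold is met.
Priya controls 1 company.

1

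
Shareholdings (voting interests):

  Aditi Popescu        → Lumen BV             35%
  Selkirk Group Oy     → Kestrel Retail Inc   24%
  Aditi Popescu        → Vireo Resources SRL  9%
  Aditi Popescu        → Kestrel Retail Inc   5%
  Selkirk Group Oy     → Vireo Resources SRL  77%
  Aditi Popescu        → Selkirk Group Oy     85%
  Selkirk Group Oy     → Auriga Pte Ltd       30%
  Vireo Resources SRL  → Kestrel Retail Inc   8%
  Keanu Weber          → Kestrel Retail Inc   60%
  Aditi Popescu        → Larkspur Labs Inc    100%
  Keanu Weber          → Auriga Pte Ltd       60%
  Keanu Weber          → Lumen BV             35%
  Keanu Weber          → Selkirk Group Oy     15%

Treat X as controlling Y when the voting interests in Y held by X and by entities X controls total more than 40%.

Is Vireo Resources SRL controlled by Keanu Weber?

No

Keanu holds 60% of Auriga, so Keanu controls Auriga.
Keanu holds 60% of Kestrel, so Keanu controls Kestrel.
Neither Keanu nor any entity Keanu controls holds any voting interest in Vireo.
So Keanu does not control Vireo.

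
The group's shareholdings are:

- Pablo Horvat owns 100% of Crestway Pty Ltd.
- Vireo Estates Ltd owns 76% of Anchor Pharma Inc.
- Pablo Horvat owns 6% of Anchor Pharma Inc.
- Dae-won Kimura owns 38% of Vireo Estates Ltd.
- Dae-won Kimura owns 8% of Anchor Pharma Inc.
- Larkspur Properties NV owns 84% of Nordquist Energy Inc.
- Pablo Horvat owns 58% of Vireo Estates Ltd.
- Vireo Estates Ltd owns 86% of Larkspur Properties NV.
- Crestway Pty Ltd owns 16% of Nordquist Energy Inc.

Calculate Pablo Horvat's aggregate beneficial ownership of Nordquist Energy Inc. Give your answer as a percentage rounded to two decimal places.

57.90%

Pablo reaches Nordquist along 2 paths.
Via Vireo → Larkspur: 58% × 86% × 84% = 41.8992%.
Via Crestway: 100% × 16% = 16%.
Total: 41.8992% + 16% = 57.8992%.
Rounded: 57.90%.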